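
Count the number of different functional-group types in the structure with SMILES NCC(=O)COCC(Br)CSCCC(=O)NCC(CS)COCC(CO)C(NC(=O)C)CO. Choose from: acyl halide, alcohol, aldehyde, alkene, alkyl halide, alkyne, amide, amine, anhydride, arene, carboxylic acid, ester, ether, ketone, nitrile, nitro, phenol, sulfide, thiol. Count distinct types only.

8

Taking each segment in turn:
  H2NCH2: –NH2 on an sp³ carbon with no adjacent C=O → amine.
  CO: –C(=O)– with carbon on both sides → ketone.
  CH2OCH2: C–O–C with sp³ carbons on both sides and no adjacent C=O → ether.
  CH(Br): halogen on an sp³ carbon → alkyl halide.
  CH2SCH2: C–S–C linkage → sulfide (thioether).
  CH2CONHCH2: –C(=O)–N– linkage → amide (the N is not an amine).
  CH(CH2SH): pendant –CH2SH → thiol.
  CH2OCH2: C–O–C with sp³ carbons on both sides and no adjacent C=O → ether.
  CH(CH2OH): pendant –CH2OH on an sp³ backbone C → alcohol.
  CH(NHCOCH3): pendant –NHC(=O)CH3: N bonded to a carbonyl → amide (not amine).
  CH2OH: –OH on an sp³ carbon → alcohol.
Distinct types present: alcohol, alkyl halide, amide, amine, ether, ketone, sulfide, thiol.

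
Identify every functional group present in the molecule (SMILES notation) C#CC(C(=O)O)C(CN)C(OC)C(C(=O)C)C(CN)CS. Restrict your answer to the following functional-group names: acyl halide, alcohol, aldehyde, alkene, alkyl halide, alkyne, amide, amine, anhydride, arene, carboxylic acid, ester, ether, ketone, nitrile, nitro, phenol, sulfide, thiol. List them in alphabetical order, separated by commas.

alkyne, amine, carboxylic acid, ether, ketone, thiol

Reading the structure from left to right:
  HC≡C: C≡C triple bond → alkyne.
  CH(COOH): pendant –COOH: carbonyl C bonded to C and –OH → carboxylic acid.
  CH(CH2NH2): pendant –CH2NH2: N on sp³ C, no adjacent C=O → amine.
  CH(OCH3): pendant –OCH3: C–O–C with sp³ C, no adjacent C=O → ether.
  CH(COCH3): pendant –COCH3: carbonyl C bonded to two carbons → ketone.
  CH(CH2NH2): pendant –CH2NH2: N on sp³ C, no adjacent C=O → amine.
  CH2SH: –SH on an sp³ carbon → thiol.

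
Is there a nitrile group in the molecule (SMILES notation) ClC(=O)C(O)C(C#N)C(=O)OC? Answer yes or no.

Taking each segment in turn:
  ClCO: –C(=O)Cl: carbonyl C bonded to C and to a halogen → acyl halide (not alkyl halide).
  CH(OH): –OH on an sp³ carbon → alcohol (secondary).
  CH(CN): pendant –C≡N: nitrile.
  COOCH3: –C(=O)OCH3: carbonyl C bonded to C and to –OCH3 → ester (not ketone + ether).
The CH(CN) segment supplies the nitrile: pendant –C≡N: nitrile.

yes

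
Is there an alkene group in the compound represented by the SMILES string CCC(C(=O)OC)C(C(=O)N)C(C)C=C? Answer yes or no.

pendant –COOCH3: carbonyl C bonded to C and –OCH3 → ester.
pendant –CONH2: carbonyl C bonded to C and N → amide.
C=C double bond → alkene.
The CH=CH2 segment supplies the alkene: C=C double bond → alkene.

yes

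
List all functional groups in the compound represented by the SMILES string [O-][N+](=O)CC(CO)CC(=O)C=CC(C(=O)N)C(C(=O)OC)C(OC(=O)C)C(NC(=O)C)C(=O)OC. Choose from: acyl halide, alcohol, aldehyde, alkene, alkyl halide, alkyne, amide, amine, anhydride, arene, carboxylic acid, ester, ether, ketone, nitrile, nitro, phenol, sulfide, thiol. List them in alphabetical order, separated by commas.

–NO2 on carbon → nitro group.
pendant –CH2OH on an sp³ backbone C → alcohol.
–C(=O)– with carbon on both sides → ketone.
C=C double bond → alkene.
pendant –CONH2: carbonyl C bonded to C and N → amide.
pendant –COOCH3: carbonyl C bonded to C and –OCH3 → ester.
pendant –OC(=O)CH3: an acyloxy group → ester.
pendant –NHC(=O)CH3: N bonded to a carbonyl → amide (not amine).
–C(=O)OCH3: carbonyl C bonded to C and to –OCH3 → ester (not ketone + ether).

alcohol, alkene, amide, ester, ketone, nitro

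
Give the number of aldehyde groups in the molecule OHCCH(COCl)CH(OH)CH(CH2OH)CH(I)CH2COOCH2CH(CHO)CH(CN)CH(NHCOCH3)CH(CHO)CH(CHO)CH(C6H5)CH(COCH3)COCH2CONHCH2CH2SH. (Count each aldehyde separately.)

4

Taking each segment in turn:
  OHC: terminal –CHO: carbonyl C bonded to H and C → aldehyde.
  CH(COCl): pendant –C(=O)X: carbonyl C bonded to C and halogen → acyl halide.
  CH(OH): –OH on an sp³ carbon → alcohol (secondary).
  CH(CH2OH): pendant –CH2OH on an sp³ backbone C → alcohol.
  CH(I): halogen on an sp³ carbon → alkyl halide.
  CH2COOCH2: –C(=O)–O–C with C on the carbonyl side → ester.
  CH(CHO): pendant –CHO: carbonyl C bonded to C and H → aldehyde.
  CH(CN): pendant –C≡N: nitrile.
  CH(NHCOCH3): pendant –NHC(=O)CH3: N bonded to a carbonyl → amide (not amine).
  CH(CHO): pendant –CHO: carbonyl C bonded to C and H → aldehyde.
  CH(CHO): pendant –CHO: carbonyl C bonded to C and H → aldehyde.
  CH(C6H5): pendant –C6H5: benzene ring → arene.
  CH(COCH3): pendant –COCH3: carbonyl C bonded to two carbons → ketone.
  CO: –C(=O)– with carbon on both sides → ketone.
  CH2CONHCH2: –C(=O)–N– linkage → amide (the N is not an amine).
  CH2SH: –SH on an sp³ carbon → thiol.
Aldehyde appears at: OHC, CH(CHO), CH(CHO), CH(CHO) → 4.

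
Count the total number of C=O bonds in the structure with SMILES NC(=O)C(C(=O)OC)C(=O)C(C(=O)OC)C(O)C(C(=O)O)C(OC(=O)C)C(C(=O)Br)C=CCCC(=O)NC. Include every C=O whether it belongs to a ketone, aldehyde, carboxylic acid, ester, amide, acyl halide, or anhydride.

8

H2NCO: amide, 1 C=O (running total 1).
CH(COOCH3): ester, 1 C=O (running total 2).
CO: ketone, 1 C=O (running total 3).
CH(COOCH3): ester, 1 C=O (running total 4).
CH(COOH): carboxylic acid, 1 C=O (running total 5).
CH(OCOCH3): ester, 1 C=O (running total 6).
CH(COBr): acyl halide, 1 C=O (running total 7).
CONHCH3: amide, 1 C=O (running total 8).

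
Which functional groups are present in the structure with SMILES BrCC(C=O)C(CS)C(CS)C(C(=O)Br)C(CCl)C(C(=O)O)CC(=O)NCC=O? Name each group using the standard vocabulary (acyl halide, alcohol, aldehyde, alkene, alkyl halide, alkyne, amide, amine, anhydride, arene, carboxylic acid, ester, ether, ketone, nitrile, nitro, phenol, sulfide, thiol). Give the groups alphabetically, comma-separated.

halogen on an sp³ carbon → alkyl halide.
pendant –CHO: carbonyl C bonded to C and H → aldehyde.
pendant –CH2SH → thiol.
pendant –CH2SH → thiol.
pendant –C(=O)X: carbonyl C bonded to C and halogen → acyl halide.
pendant –CH2X: halogen on sp³ carbon → alkyl halide.
pendant –COOH: carbonyl C bonded to C and –OH → carboxylic acid.
–C(=O)–N– linkage → amide (the N is not an amine).
terminal –CHO: carbonyl C bonded to H and C → aldehyde.

acyl halide, aldehyde, alkyl halide, amide, carboxylic acid, thiol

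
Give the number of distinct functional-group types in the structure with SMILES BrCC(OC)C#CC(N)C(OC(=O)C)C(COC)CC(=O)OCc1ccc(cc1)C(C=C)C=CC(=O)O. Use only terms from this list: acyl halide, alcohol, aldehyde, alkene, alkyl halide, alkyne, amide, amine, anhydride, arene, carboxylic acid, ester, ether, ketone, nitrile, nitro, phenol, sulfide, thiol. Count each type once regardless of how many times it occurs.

8

Taking each segment in turn:
  BrCH2: halogen on an sp³ carbon → alkyl halide.
  CH(OCH3): pendant –OCH3: C–O–C with sp³ C, no adjacent C=O → ether.
  C≡C: C≡C triple bond → alkyne.
  CH(NH2): –NH2 on an sp³ carbon with no adjacent C=O → amine.
  CH(OCOCH3): pendant –OC(=O)CH3: an acyloxy group → ester.
  CH(CH2OCH3): pendant –CH2OCH3: C–O–C linkage → ether.
  CH2COOCH2: –C(=O)–O–C with C on the carbonyl side → ester.
  C6H4: para-disubstituted benzene ring → arene.
  CH(CH=CH2): pendant –CH=CH2: C=C double bond → alkene.
  CH=CH: C=C double bond → alkene.
  COOH: –COOH: carbonyl C bonded to –OH and C → carboxylic acid (the –OH is not a separate alcohol).
Distinct types present: alkene, alkyl halide, alkyne, amine, arene, carboxylic acid, ester, ether.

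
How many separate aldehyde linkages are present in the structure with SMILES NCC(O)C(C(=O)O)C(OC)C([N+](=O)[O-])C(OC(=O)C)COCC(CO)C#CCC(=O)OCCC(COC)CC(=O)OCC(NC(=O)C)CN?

0

Reading the structure from left to right:
  H2NCH2: –NH2 on an sp³ carbon with no adjacent C=O → amine.
  CH(OH): –OH on an sp³ carbon → alcohol (secondary).
  CH(COOH): pendant –COOH: carbonyl C bonded to C and –OH → carboxylic acid.
  CH(OCH3): pendant –OCH3: C–O–C with sp³ C, no adjacent C=O → ether.
  CH(NO2): –NO2 on an sp³ carbon → nitro (the N=O is not a carbonyl).
  CH(OCOCH3): pendant –OC(=O)CH3: an acyloxy group → ester.
  CH2OCH2: C–O–C with sp³ carbons on both sides and no adjacent C=O → ether.
  CH(CH2OH): pendant –CH2OH on an sp³ backbone C → alcohol.
  C≡C: C≡C triple bond → alkyne.
  CH2COOCH2: –C(=O)–O–C with C on the carbonyl side → ester.
  CH(CH2OCH3): pendant –CH2OCH3: C–O–C linkage → ether.
  CH2COOCH2: –C(=O)–O–C with C on the carbonyl side → ester.
  CH(NHCOCH3): pendant –NHC(=O)CH3: N bonded to a carbonyl → amide (not amine).
  CH2NH2: –NH2 on an sp³ carbon with no adjacent C=O → amine.
No segment is a aldehyde: CH(COOH) is carboxylic acid, not aldehyde; CH(OCOCH3) is ester, not aldehyde; CH2COOCH2 is ester, not aldehyde. → 0.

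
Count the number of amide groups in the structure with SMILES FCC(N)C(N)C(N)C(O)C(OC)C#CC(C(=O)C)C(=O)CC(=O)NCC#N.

Taking each segment in turn:
  FCH2: halogen on an sp³ carbon → alkyl halide.
  CH(NH2): –NH2 on an sp³ carbon with no adjacent C=O → amine.
  CH(NH2): –NH2 on an sp³ carbon with no adjacent C=O → amine.
  CH(NH2): –NH2 on an sp³ carbon with no adjacent C=O → amine.
  CH(OH): –OH on an sp³ carbon → alcohol (secondary).
  CH(OCH3): pendant –OCH3: C–O–C with sp³ C, no adjacent C=O → ether.
  C≡C: C≡C triple bond → alkyne.
  CH(COCH3): pendant –COCH3: carbonyl C bonded to two carbons → ketone.
  CO: –C(=O)– with carbon on both sides → ketone.
  CH2CONHCH2: –C(=O)–N– linkage → amide (the N is not an amine).
  CN: –C≡N: carbon triple-bonded to nitrogen → nitrile.
Amide appears at: CH2CONHCH2 → 1.

1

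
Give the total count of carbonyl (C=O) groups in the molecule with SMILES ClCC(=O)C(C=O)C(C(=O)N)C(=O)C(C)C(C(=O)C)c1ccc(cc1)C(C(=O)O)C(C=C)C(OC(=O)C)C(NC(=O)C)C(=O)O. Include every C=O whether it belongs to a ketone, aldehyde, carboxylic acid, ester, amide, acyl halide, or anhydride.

CO: ketone, 1 C=O (running total 1).
CH(CHO): aldehyde, 1 C=O (running total 2).
CH(CONH2): amide, 1 C=O (running total 3).
CO: ketone, 1 C=O (running total 4).
CH(COCH3): ketone, 1 C=O (running total 5).
CH(COOH): carboxylic acid, 1 C=O (running total 6).
CH(OCOCH3): ester, 1 C=O (running total 7).
CH(NHCOCH3): amide, 1 C=O (running total 8).
COOH: carboxylic acid, 1 C=O (running total 9).

9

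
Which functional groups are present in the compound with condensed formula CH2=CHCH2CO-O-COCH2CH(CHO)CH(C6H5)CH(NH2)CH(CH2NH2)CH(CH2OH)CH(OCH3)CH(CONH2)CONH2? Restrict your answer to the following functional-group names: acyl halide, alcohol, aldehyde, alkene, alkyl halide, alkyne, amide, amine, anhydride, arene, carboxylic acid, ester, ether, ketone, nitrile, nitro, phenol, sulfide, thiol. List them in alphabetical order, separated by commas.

alcohol, aldehyde, alkene, amide, amine, anhydride, arene, ether

C=C double bond → alkene.
two acyl groups sharing one oxygen, –C(=O)–O–C(=O)– → anhydride.
pendant –CHO: carbonyl C bonded to C and H → aldehyde.
pendant –C6H5: benzene ring → arene.
–NH2 on an sp³ carbon with no adjacent C=O → amine.
pendant –CH2NH2: N on sp³ C, no adjacent C=O → amine.
pendant –CH2OH on an sp³ backbone C → alcohol.
pendant –OCH3: C–O–C with sp³ C, no adjacent C=O → ether.
pendant –CONH2: carbonyl C bonded to C and N → amide.
–C(=O)NH2: carbonyl C bonded to C and to N → amide (the N is not a separate amine).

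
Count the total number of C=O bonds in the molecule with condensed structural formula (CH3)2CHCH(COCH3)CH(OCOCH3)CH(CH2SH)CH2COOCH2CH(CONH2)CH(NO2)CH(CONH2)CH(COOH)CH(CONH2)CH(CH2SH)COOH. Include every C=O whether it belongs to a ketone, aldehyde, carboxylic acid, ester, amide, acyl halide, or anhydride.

8

CH(COCH3): ketone, 1 C=O (running total 1).
CH(OCOCH3): ester, 1 C=O (running total 2).
CH2COOCH2: ester, 1 C=O (running total 3).
CH(CONH2): amide, 1 C=O (running total 4).
CH(CONH2): amide, 1 C=O (running total 5).
CH(COOH): carboxylic acid, 1 C=O (running total 6).
CH(CONH2): amide, 1 C=O (running total 7).
COOH: carboxylic acid, 1 C=O (running total 8).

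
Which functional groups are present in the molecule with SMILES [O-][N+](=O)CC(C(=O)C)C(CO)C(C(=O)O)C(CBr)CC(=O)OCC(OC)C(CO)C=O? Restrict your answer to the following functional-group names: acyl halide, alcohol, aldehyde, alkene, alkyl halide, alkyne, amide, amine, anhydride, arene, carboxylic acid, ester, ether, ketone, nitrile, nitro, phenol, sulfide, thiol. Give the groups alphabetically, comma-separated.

–NO2 on carbon → nitro group.
pendant –COCH3: carbonyl C bonded to two carbons → ketone.
pendant –CH2OH on an sp³ backbone C → alcohol.
pendant –COOH: carbonyl C bonded to C and –OH → carboxylic acid.
pendant –CH2X: halogen on sp³ carbon → alkyl halide.
–C(=O)–O–C with C on the carbonyl side → ester.
pendant –OCH3: C–O–C with sp³ C, no adjacent C=O → ether.
pendant –CH2OH on an sp³ backbone C → alcohol.
terminal –CHO: carbonyl C bonded to H and C → aldehyde.

alcohol, aldehyde, alkyl halide, carboxylic acid, ester, ether, ketone, nitro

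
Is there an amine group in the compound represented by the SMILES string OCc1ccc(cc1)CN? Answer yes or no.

Working along the chain:
  HOCH2: HO– on an sp³ carbon → alcohol.
  C6H4: para-disubstituted benzene ring → arene.
  CH2NH2: –NH2 on an sp³ carbon with no adjacent C=O → amine.
The CH2NH2 segment supplies the amine: –NH2 on an sp³ carbon with no adjacent C=O → amine.

yes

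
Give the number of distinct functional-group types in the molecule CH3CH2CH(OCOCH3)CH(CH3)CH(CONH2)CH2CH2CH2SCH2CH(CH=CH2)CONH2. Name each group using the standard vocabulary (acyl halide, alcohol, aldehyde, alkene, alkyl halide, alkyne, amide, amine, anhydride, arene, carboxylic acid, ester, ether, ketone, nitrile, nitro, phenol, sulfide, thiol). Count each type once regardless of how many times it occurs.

Taking each segment in turn:
  CH(OCOCH3): pendant –OC(=O)CH3: an acyloxy group → ester.
  CH(CONH2): pendant –CONH2: carbonyl C bonded to C and N → amide.
  CH2SCH2: C–S–C linkage → sulfide (thioether).
  CH(CH=CH2): pendant –CH=CH2: C=C double bond → alkene.
  CONH2: –C(=O)NH2: carbonyl C bonded to C and to N → amide (the N is not a separate amine).
Distinct types present: alkene, amide, ester, sulfide.

4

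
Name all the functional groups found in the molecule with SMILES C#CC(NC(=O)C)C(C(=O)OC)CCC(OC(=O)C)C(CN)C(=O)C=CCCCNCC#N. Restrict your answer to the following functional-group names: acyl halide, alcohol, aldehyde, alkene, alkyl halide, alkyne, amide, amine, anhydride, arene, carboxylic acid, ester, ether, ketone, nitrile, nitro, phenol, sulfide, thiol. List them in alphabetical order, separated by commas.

alkene, alkyne, amide, amine, ester, ketone, nitrile

Taking each segment in turn:
  HC≡C: C≡C triple bond → alkyne.
  CH(NHCOCH3): pendant –NHC(=O)CH3: N bonded to a carbonyl → amide (not amine).
  CH(COOCH3): pendant –COOCH3: carbonyl C bonded to C and –OCH3 → ester.
  CH(OCOCH3): pendant –OC(=O)CH3: an acyloxy group → ester.
  CH(CH2NH2): pendant –CH2NH2: N on sp³ C, no adjacent C=O → amine.
  CO: –C(=O)– with carbon on both sides → ketone.
  CH=CH: C=C double bond → alkene.
  CH2NHCH2: C–N–C with sp³ carbons and no adjacent C=O → amine (secondary).
  CN: –C≡N: carbon triple-bonded to nitrogen → nitrile.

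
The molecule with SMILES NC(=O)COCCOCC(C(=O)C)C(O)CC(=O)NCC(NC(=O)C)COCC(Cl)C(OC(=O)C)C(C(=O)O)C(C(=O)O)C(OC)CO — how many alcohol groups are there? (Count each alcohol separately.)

2

–C(=O)NH2: carbonyl C bonded to C and to N → amide (the N is not a separate amine).
C–O–C with sp³ carbons on both sides and no adjacent C=O → ether.
C–O–C with sp³ carbons on both sides and no adjacent C=O → ether.
pendant –COCH3: carbonyl C bonded to two carbons → ketone.
–OH on an sp³ carbon → alcohol (secondary).
–C(=O)–N– linkage → amide (the N is not an amine).
pendant –NHC(=O)CH3: N bonded to a carbonyl → amide (not amine).
C–O–C with sp³ carbons on both sides and no adjacent C=O → ether.
halogen on an sp³ carbon → alkyl halide.
pendant –OC(=O)CH3: an acyloxy group → ester.
pendant –COOH: carbonyl C bonded to C and –OH → carboxylic acid.
pendant –COOH: carbonyl C bonded to C and –OH → carboxylic acid.
pendant –OCH3: C–O–C with sp³ C, no adjacent C=O → ether.
–OH on an sp³ carbon → alcohol.
Alcohol appears at: CH(OH), CH2OH → 2.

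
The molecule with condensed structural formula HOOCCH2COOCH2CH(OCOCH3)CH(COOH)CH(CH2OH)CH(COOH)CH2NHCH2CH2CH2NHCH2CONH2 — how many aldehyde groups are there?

–COOH: carbonyl C bonded to –OH and C → carboxylic acid (the –OH is not a separate alcohol).
–C(=O)–O–C with C on the carbonyl side → ester.
pendant –OC(=O)CH3: an acyloxy group → ester.
pendant –COOH: carbonyl C bonded to C and –OH → carboxylic acid.
pendant –CH2OH on an sp³ backbone C → alcohol.
pendant –COOH: carbonyl C bonded to C and –OH → carboxylic acid.
C–N–C with sp³ carbons and no adjacent C=O → amine (secondary).
C–N–C with sp³ carbons and no adjacent C=O → amine (secondary).
–C(=O)NH2: carbonyl C bonded to C and to N → amide (the N is not a separate amine).
No segment is a aldehyde: HOOC is carboxylic acid, not aldehyde; CH2COOCH2 is ester, not aldehyde; CH(OCOCH3) is ester, not aldehyde. → 0.

0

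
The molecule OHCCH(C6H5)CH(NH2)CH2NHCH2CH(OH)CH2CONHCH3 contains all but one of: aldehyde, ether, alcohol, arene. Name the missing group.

aldehyde: present (OHC — terminal –CHO: carbonyl C bonded to H and C → aldehyde).
alcohol: present (CH(OH) — –OH on an sp³ carbon → alcohol (secondary)).
arene: present (CH(C6H5) — pendant –C6H5: benzene ring → arene).
ether: no segment matches this pattern.

ether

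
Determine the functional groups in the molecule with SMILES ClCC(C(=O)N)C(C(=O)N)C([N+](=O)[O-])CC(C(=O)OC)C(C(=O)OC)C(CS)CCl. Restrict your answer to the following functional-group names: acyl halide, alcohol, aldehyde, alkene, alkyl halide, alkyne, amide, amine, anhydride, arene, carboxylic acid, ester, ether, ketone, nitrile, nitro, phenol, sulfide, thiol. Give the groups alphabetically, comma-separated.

Reading the structure from left to right:
  ClCH2: halogen on an sp³ carbon → alkyl halide.
  CH(CONH2): pendant –CONH2: carbonyl C bonded to C and N → amide.
  CH(CONH2): pendant –CONH2: carbonyl C bonded to C and N → amide.
  CH(NO2): –NO2 on an sp³ carbon → nitro (the N=O is not a carbonyl).
  CH(COOCH3): pendant –COOCH3: carbonyl C bonded to C and –OCH3 → ester.
  CH(COOCH3): pendant –COOCH3: carbonyl C bonded to C and –OCH3 → ester.
  CH(CH2SH): pendant –CH2SH → thiol.
  CH2Cl: halogen on an sp³ carbon → alkyl halide.

alkyl halide, amide, ester, nitro, thiol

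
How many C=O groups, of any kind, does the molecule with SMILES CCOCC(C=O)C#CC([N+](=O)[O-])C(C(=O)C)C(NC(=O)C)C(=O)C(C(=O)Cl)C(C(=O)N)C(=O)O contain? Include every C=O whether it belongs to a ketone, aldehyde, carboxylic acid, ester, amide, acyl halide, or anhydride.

CH(CHO): aldehyde, 1 C=O (running total 1).
CH(COCH3): ketone, 1 C=O (running total 2).
CH(NHCOCH3): amide, 1 C=O (running total 3).
CO: ketone, 1 C=O (running total 4).
CH(COCl): acyl halide, 1 C=O (running total 5).
CH(CONH2): amide, 1 C=O (running total 6).
COOH: carboxylic acid, 1 C=O (running total 7).

7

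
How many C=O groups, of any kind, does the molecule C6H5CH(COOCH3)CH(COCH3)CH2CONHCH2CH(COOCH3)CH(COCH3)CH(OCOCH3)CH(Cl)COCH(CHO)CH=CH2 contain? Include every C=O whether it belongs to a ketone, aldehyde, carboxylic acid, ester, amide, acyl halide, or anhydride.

8

CH(COOCH3): ester, 1 C=O (running total 1).
CH(COCH3): ketone, 1 C=O (running total 2).
CH2CONHCH2: amide, 1 C=O (running total 3).
CH(COOCH3): ester, 1 C=O (running total 4).
CH(COCH3): ketone, 1 C=O (running total 5).
CH(OCOCH3): ester, 1 C=O (running total 6).
CO: ketone, 1 C=O (running total 7).
CH(CHO): aldehyde, 1 C=O (running total 8).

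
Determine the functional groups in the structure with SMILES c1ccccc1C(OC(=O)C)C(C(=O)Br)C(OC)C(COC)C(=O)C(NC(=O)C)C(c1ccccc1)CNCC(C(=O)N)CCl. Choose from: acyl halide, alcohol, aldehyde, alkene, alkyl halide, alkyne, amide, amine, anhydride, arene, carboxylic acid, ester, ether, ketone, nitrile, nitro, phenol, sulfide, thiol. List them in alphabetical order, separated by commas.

acyl halide, alkyl halide, amide, amine, arene, ester, ether, ketone

Reading the structure from left to right:
  C6H5: C6H5– phenyl ring → arene.
  CH(OCOCH3): pendant –OC(=O)CH3: an acyloxy group → ester.
  CH(COBr): pendant –C(=O)X: carbonyl C bonded to C and halogen → acyl halide.
  CH(OCH3): pendant –OCH3: C–O–C with sp³ C, no adjacent C=O → ether.
  CH(CH2OCH3): pendant –CH2OCH3: C–O–C linkage → ether.
  CO: –C(=O)– with carbon on both sides → ketone.
  CH(NHCOCH3): pendant –NHC(=O)CH3: N bonded to a carbonyl → amide (not amine).
  CH(C6H5): pendant –C6H5: benzene ring → arene.
  CH2NHCH2: C–N–C with sp³ carbons and no adjacent C=O → amine (secondary).
  CH(CONH2): pendant –CONH2: carbonyl C bonded to C and N → amide.
  CH2Cl: halogen on an sp³ carbon → alkyl halide.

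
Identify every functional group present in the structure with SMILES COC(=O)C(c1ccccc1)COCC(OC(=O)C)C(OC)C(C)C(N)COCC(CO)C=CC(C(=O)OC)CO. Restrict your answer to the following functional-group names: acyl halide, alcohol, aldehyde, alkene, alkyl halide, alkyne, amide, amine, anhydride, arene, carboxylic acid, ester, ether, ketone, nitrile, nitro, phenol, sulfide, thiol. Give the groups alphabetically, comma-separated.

CH3O–C(=O)–: carbonyl C bonded to C and to –OCH3 → ester (not ketone + ether).
pendant –C6H5: benzene ring → arene.
C–O–C with sp³ carbons on both sides and no adjacent C=O → ether.
pendant –OC(=O)CH3: an acyloxy group → ester.
pendant –OCH3: C–O–C with sp³ C, no adjacent C=O → ether.
–NH2 on an sp³ carbon with no adjacent C=O → amine.
C–O–C with sp³ carbons on both sides and no adjacent C=O → ether.
pendant –CH2OH on an sp³ backbone C → alcohol.
C=C double bond → alkene.
pendant –COOCH3: carbonyl C bonded to C and –OCH3 → ester.
–OH on an sp³ carbon → alcohol.

alcohol, alkene, amine, arene, ester, ether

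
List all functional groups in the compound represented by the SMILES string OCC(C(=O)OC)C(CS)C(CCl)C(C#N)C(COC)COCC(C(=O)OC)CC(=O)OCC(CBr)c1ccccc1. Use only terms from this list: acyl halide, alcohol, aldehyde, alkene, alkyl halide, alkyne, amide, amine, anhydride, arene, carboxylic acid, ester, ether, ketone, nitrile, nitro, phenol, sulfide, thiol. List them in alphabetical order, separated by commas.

alcohol, alkyl halide, arene, ester, ether, nitrile, thiol

Taking each segment in turn:
  HOCH2: HO– on an sp³ carbon → alcohol.
  CH(COOCH3): pendant –COOCH3: carbonyl C bonded to C and –OCH3 → ester.
  CH(CH2SH): pendant –CH2SH → thiol.
  CH(CH2Cl): pendant –CH2X: halogen on sp³ carbon → alkyl halide.
  CH(CN): pendant –C≡N: nitrile.
  CH(CH2OCH3): pendant –CH2OCH3: C–O–C linkage → ether.
  CH2OCH2: C–O–C with sp³ carbons on both sides and no adjacent C=O → ether.
  CH(COOCH3): pendant –COOCH3: carbonyl C bonded to C and –OCH3 → ester.
  CH2COOCH2: –C(=O)–O–C with C on the carbonyl side → ester.
  CH(CH2Br): pendant –CH2X: halogen on sp³ carbon → alkyl halide.
  C6H5: –C6H5 phenyl ring → arene.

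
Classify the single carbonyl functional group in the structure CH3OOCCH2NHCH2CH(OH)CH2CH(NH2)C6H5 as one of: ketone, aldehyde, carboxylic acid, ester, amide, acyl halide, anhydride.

The carbonyl is in the CH3OOC segment: CH3O–C(=O)–: carbonyl C bonded to C and to –OCH3 → ester (not ketone + ether).

ester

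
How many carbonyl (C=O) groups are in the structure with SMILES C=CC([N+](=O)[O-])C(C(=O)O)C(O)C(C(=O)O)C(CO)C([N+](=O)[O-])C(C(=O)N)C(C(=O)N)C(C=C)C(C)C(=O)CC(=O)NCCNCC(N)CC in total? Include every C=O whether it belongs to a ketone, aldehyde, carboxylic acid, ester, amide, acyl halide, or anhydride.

CH(COOH): carboxylic acid, 1 C=O (running total 1).
CH(COOH): carboxylic acid, 1 C=O (running total 2).
CH(CONH2): amide, 1 C=O (running total 3).
CH(CONH2): amide, 1 C=O (running total 4).
CO: ketone, 1 C=O (running total 5).
CH2CONHCH2: amide, 1 C=O (running total 6).

6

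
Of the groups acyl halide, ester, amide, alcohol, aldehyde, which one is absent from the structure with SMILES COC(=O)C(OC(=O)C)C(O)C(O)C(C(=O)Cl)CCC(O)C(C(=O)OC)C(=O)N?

aldehyde

amide: present (CONH2 — –C(=O)NH2: carbonyl C bonded to C and to N → amide (the N is not a separate amine)).
acyl halide: present (CH(COCl) — pendant –C(=O)X: carbonyl C bonded to C and halogen → acyl halide).
alcohol: present (CH(OH) — –OH on an sp³ carbon → alcohol (secondary)).
ester: present (CH3OOC — CH3O–C(=O)–: carbonyl C bonded to C and to –OCH3 → ester (not ketone + ether)).
aldehyde: no segment matches this pattern.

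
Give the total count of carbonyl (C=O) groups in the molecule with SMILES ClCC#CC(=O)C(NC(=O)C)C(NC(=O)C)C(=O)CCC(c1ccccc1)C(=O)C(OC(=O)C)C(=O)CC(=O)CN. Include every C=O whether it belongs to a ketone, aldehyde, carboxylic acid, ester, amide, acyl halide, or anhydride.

CO: ketone, 1 C=O (running total 1).
CH(NHCOCH3): amide, 1 C=O (running total 2).
CH(NHCOCH3): amide, 1 C=O (running total 3).
CO: ketone, 1 C=O (running total 4).
CO: ketone, 1 C=O (running total 5).
CH(OCOCH3): ester, 1 C=O (running total 6).
CO: ketone, 1 C=O (running total 7).
CO: ketone, 1 C=O (running total 8).

8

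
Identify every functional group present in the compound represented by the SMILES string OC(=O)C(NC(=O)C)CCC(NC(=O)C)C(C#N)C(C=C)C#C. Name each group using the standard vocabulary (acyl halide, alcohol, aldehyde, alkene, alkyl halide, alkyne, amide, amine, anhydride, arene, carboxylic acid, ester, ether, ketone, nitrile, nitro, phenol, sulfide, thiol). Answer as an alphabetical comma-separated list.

alkene, alkyne, amide, carboxylic acid, nitrile

Working along the chain:
  HOOC: –COOH: carbonyl C bonded to –OH and C → carboxylic acid (the –OH is not a separate alcohol).
  CH(NHCOCH3): pendant –NHC(=O)CH3: N bonded to a carbonyl → amide (not amine).
  CH(NHCOCH3): pendant –NHC(=O)CH3: N bonded to a carbonyl → amide (not amine).
  CH(CN): pendant –C≡N: nitrile.
  CH(CH=CH2): pendant –CH=CH2: C=C double bond → alkene.
  C≡CH: C≡C triple bond → alkyne.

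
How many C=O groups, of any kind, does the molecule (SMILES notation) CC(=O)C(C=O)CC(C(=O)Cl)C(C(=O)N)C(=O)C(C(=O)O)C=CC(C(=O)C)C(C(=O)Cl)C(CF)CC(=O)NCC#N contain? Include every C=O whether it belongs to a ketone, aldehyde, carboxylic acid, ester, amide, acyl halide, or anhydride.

CO: ketone, 1 C=O (running total 1).
CH(CHO): aldehyde, 1 C=O (running total 2).
CH(COCl): acyl halide, 1 C=O (running total 3).
CH(CONH2): amide, 1 C=O (running total 4).
CO: ketone, 1 C=O (running total 5).
CH(COOH): carboxylic acid, 1 C=O (running total 6).
CH(COCH3): ketone, 1 C=O (running total 7).
CH(COCl): acyl halide, 1 C=O (running total 8).
CH2CONHCH2: amide, 1 C=O (running total 9).

9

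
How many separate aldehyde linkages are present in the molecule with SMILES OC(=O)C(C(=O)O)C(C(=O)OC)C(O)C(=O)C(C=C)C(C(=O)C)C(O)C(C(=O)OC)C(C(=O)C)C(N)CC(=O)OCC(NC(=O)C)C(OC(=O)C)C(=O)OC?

0

Reading the structure from left to right:
  HOOC: –COOH: carbonyl C bonded to –OH and C → carboxylic acid (the –OH is not a separate alcohol).
  CH(COOH): pendant –COOH: carbonyl C bonded to C and –OH → carboxylic acid.
  CH(COOCH3): pendant –COOCH3: carbonyl C bonded to C and –OCH3 → ester.
  CH(OH): –OH on an sp³ carbon → alcohol (secondary).
  CO: –C(=O)– with carbon on both sides → ketone.
  CH(CH=CH2): pendant –CH=CH2: C=C double bond → alkene.
  CH(COCH3): pendant –COCH3: carbonyl C bonded to two carbons → ketone.
  CH(OH): –OH on an sp³ carbon → alcohol (secondary).
  CH(COOCH3): pendant –COOCH3: carbonyl C bonded to C and –OCH3 → ester.
  CH(COCH3): pendant –COCH3: carbonyl C bonded to two carbons → ketone.
  CH(NH2): –NH2 on an sp³ carbon with no adjacent C=O → amine.
  CH2COOCH2: –C(=O)–O–C with C on the carbonyl side → ester.
  CH(NHCOCH3): pendant –NHC(=O)CH3: N bonded to a carbonyl → amide (not amine).
  CH(OCOCH3): pendant –OC(=O)CH3: an acyloxy group → ester.
  COOCH3: –C(=O)OCH3: carbonyl C bonded to C and to –OCH3 → ester (not ketone + ether).
No segment is a aldehyde: HOOC is carboxylic acid, not aldehyde; CH(COOH) is carboxylic acid, not aldehyde; CH(COOCH3) is ester, not aldehyde. → 0.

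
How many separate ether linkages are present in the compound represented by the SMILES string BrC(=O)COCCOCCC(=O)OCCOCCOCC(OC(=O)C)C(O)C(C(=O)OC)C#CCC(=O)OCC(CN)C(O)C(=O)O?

–C(=O)Br: carbonyl C bonded to C and to a halogen → acyl halide (not alkyl halide).
C–O–C with sp³ carbons on both sides and no adjacent C=O → ether.
C–O–C with sp³ carbons on both sides and no adjacent C=O → ether.
–C(=O)–O–C with C on the carbonyl side → ester.
C–O–C with sp³ carbons on both sides and no adjacent C=O → ether.
C–O–C with sp³ carbons on both sides and no adjacent C=O → ether.
pendant –OC(=O)CH3: an acyloxy group → ester.
–OH on an sp³ carbon → alcohol (secondary).
pendant –COOCH3: carbonyl C bonded to C and –OCH3 → ester.
C≡C triple bond → alkyne.
–C(=O)–O–C with C on the carbonyl side → ester.
pendant –CH2NH2: N on sp³ C, no adjacent C=O → amine.
–OH on an sp³ carbon → alcohol (secondary).
–COOH: carbonyl C bonded to –OH and C → carboxylic acid (the –OH is not a separate alcohol).
Ether appears at: CH2OCH2, CH2OCH2, CH2OCH2, CH2OCH2 → 4.

4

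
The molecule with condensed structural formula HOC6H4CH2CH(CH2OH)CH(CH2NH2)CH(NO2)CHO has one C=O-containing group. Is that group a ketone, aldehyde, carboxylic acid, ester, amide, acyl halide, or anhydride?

The carbonyl is in the CHO segment: terminal –CHO: carbonyl C bonded to H and C → aldehyde.

aldehyde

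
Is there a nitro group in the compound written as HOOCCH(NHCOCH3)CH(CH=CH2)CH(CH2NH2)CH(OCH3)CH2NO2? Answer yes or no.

–COOH: carbonyl C bonded to –OH and C → carboxylic acid (the –OH is not a separate alcohol).
pendant –NHC(=O)CH3: N bonded to a carbonyl → amide (not amine).
pendant –CH=CH2: C=C double bond → alkene.
pendant –CH2NH2: N on sp³ C, no adjacent C=O → amine.
pendant –OCH3: C–O–C with sp³ C, no adjacent C=O → ether.
–NO2 on carbon → nitro group.
The CH2NO2 segment supplies the nitro: –NO2 on carbon → nitro group.

yes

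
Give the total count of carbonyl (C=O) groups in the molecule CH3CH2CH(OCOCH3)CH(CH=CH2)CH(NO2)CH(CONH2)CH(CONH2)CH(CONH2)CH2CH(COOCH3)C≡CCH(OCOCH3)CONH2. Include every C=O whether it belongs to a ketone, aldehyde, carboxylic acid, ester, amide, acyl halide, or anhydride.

7

CH(OCOCH3): ester, 1 C=O (running total 1).
CH(CONH2): amide, 1 C=O (running total 2).
CH(CONH2): amide, 1 C=O (running total 3).
CH(CONH2): amide, 1 C=O (running total 4).
CH(COOCH3): ester, 1 C=O (running total 5).
CH(OCOCH3): ester, 1 C=O (running total 6).
CONH2: amide, 1 C=O (running total 7).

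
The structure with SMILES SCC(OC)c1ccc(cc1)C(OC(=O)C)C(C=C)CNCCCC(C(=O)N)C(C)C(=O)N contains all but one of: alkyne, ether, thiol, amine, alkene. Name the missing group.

ether: present (CH(OCH3) — pendant –OCH3: C–O–C with sp³ C, no adjacent C=O → ether).
thiol: present (HSCH2 — –SH on an sp³ carbon → thiol).
alkene: present (CH(CH=CH2) — pendant –CH=CH2: C=C double bond → alkene).
amine: present (CH2NHCH2 — C–N–C with sp³ carbons and no adjacent C=O → amine (secondary)).
alkyne: no segment matches this pattern.

alkyne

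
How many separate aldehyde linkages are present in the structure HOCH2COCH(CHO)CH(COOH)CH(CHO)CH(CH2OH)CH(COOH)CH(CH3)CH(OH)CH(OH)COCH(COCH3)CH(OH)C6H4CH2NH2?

Working along the chain:
  HOCH2: HO– on an sp³ carbon → alcohol.
  CO: –C(=O)– with carbon on both sides → ketone.
  CH(CHO): pendant –CHO: carbonyl C bonded to C and H → aldehyde.
  CH(COOH): pendant –COOH: carbonyl C bonded to C and –OH → carboxylic acid.
  CH(CHO): pendant –CHO: carbonyl C bonded to C and H → aldehyde.
  CH(CH2OH): pendant –CH2OH on an sp³ backbone C → alcohol.
  CH(COOH): pendant –COOH: carbonyl C bonded to C and –OH → carboxylic acid.
  CH(OH): –OH on an sp³ carbon → alcohol (secondary).
  CH(OH): –OH on an sp³ carbon → alcohol (secondary).
  CO: –C(=O)– with carbon on both sides → ketone.
  CH(COCH3): pendant –COCH3: carbonyl C bonded to two carbons → ketone.
  CH(OH): –OH on an sp³ carbon → alcohol (secondary).
  C6H4: para-disubstituted benzene ring → arene.
  CH2NH2: –NH2 on an sp³ carbon with no adjacent C=O → amine.
Aldehyde appears at: CH(CHO), CH(CHO) → 2.

2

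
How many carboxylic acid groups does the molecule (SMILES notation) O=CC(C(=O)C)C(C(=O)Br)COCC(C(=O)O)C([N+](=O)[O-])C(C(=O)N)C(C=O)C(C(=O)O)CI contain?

Taking each segment in turn:
  OHC: terminal –CHO: carbonyl C bonded to H and C → aldehyde.
  CH(COCH3): pendant –COCH3: carbonyl C bonded to two carbons → ketone.
  CH(COBr): pendant –C(=O)X: carbonyl C bonded to C and halogen → acyl halide.
  CH2OCH2: C–O–C with sp³ carbons on both sides and no adjacent C=O → ether.
  CH(COOH): pendant –COOH: carbonyl C bonded to C and –OH → carboxylic acid.
  CH(NO2): –NO2 on an sp³ carbon → nitro (the N=O is not a carbonyl).
  CH(CONH2): pendant –CONH2: carbonyl C bonded to C and N → amide.
  CH(CHO): pendant –CHO: carbonyl C bonded to C and H → aldehyde.
  CH(COOH): pendant –COOH: carbonyl C bonded to C and –OH → carboxylic acid.
  CH2I: halogen on an sp³ carbon → alkyl halide.
Carboxylic acid appears at: CH(COOH), CH(COOH) → 2.

2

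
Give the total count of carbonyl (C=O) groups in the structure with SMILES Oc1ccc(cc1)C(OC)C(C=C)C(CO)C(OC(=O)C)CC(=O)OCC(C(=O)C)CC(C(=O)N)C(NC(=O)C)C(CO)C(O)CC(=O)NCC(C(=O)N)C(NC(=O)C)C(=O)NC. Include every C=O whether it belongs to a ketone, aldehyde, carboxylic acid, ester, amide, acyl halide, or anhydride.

9

CH(OCOCH3): ester, 1 C=O (running total 1).
CH2COOCH2: ester, 1 C=O (running total 2).
CH(COCH3): ketone, 1 C=O (running total 3).
CH(CONH2): amide, 1 C=O (running total 4).
CH(NHCOCH3): amide, 1 C=O (running total 5).
CH2CONHCH2: amide, 1 C=O (running total 6).
CH(CONH2): amide, 1 C=O (running total 7).
CH(NHCOCH3): amide, 1 C=O (running total 8).
CONHCH3: amide, 1 C=O (running total 9).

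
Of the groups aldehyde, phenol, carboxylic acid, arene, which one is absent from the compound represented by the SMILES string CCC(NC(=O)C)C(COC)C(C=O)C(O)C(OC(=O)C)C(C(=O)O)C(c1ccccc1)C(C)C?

phenol

arene: present (CH(C6H5) — pendant –C6H5: benzene ring → arene).
carboxylic acid: present (CH(COOH) — pendant –COOH: carbonyl C bonded to C and –OH → carboxylic acid).
aldehyde: present (CH(CHO) — pendant –CHO: carbonyl C bonded to C and H → aldehyde).
phenol: absent. In CH(OH), the –OH is on an sp³ carbon, not on an aromatic ring, so it is an alcohol.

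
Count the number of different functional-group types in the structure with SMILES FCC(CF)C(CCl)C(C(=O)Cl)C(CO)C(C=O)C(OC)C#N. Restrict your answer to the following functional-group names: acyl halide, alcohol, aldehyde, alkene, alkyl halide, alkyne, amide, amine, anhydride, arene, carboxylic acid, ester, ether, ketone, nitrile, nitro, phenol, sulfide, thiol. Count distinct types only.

Reading the structure from left to right:
  FCH2: halogen on an sp³ carbon → alkyl halide.
  CH(CH2F): pendant –CH2X: halogen on sp³ carbon → alkyl halide.
  CH(CH2Cl): pendant –CH2X: halogen on sp³ carbon → alkyl halide.
  CH(COCl): pendant –C(=O)X: carbonyl C bonded to C and halogen → acyl halide.
  CH(CH2OH): pendant –CH2OH on an sp³ backbone C → alcohol.
  CH(CHO): pendant –CHO: carbonyl C bonded to C and H → aldehyde.
  CH(OCH3): pendant –OCH3: C–O–C with sp³ C, no adjacent C=O → ether.
  CN: –C≡N: carbon triple-bonded to nitrogen → nitrile.
Distinct types present: acyl halide, alcohol, aldehyde, alkyl halide, ether, nitrile.

6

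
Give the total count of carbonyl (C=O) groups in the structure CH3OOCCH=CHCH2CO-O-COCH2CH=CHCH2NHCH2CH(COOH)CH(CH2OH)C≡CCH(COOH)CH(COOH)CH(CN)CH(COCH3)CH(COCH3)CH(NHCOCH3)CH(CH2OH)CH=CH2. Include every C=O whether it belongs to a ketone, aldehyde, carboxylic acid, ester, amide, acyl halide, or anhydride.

CH3OOC: ester, 1 C=O (running total 1).
CH2CO-O-COCH2: anhydride, 2 C=O (running total 3).
CH(COOH): carboxylic acid, 1 C=O (running total 4).
CH(COOH): carboxylic acid, 1 C=O (running total 5).
CH(COOH): carboxylic acid, 1 C=O (running total 6).
CH(COCH3): ketone, 1 C=O (running total 7).
CH(COCH3): ketone, 1 C=O (running total 8).
CH(NHCOCH3): amide, 1 C=O (running total 9).

9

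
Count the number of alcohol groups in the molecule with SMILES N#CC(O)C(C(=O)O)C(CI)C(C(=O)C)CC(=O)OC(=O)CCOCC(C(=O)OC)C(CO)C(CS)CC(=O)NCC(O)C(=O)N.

3

N≡C–: carbon triple-bonded to nitrogen → nitrile.
–OH on an sp³ carbon → alcohol (secondary).
pendant –COOH: carbonyl C bonded to C and –OH → carboxylic acid.
pendant –CH2X: halogen on sp³ carbon → alkyl halide.
pendant –COCH3: carbonyl C bonded to two carbons → ketone.
two acyl groups sharing one oxygen, –C(=O)–O–C(=O)– → anhydride.
C–O–C with sp³ carbons on both sides and no adjacent C=O → ether.
pendant –COOCH3: carbonyl C bonded to C and –OCH3 → ester.
pendant –CH2OH on an sp³ backbone C → alcohol.
pendant –CH2SH → thiol.
–C(=O)–N– linkage → amide (the N is not an amine).
–OH on an sp³ carbon → alcohol (secondary).
–C(=O)NH2: carbonyl C bonded to C and to N → amide (the N is not a separate amine).
Alcohol appears at: CH(OH), CH(CH2OH), CH(OH) → 3.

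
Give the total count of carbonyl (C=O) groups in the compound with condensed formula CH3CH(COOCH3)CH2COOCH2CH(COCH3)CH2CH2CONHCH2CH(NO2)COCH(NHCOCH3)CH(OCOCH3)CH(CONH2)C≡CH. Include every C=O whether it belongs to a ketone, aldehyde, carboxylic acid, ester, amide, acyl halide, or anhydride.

8

CH(COOCH3): ester, 1 C=O (running total 1).
CH2COOCH2: ester, 1 C=O (running total 2).
CH(COCH3): ketone, 1 C=O (running total 3).
CH2CONHCH2: amide, 1 C=O (running total 4).
CO: ketone, 1 C=O (running total 5).
CH(NHCOCH3): amide, 1 C=O (running total 6).
CH(OCOCH3): ester, 1 C=O (running total 7).
CH(CONH2): amide, 1 C=O (running total 8).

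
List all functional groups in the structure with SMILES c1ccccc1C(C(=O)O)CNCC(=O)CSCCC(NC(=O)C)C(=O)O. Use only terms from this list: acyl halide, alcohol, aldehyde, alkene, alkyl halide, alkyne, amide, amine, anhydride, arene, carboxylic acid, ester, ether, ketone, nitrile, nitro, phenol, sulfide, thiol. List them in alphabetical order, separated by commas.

Reading the structure from left to right:
  C6H5: C6H5– phenyl ring → arene.
  CH(COOH): pendant –COOH: carbonyl C bonded to C and –OH → carboxylic acid.
  CH2NHCH2: C–N–C with sp³ carbons and no adjacent C=O → amine (secondary).
  CO: –C(=O)– with carbon on both sides → ketone.
  CH2SCH2: C–S–C linkage → sulfide (thioether).
  CH(NHCOCH3): pendant –NHC(=O)CH3: N bonded to a carbonyl → amide (not amine).
  COOH: –COOH: carbonyl C bonded to –OH and C → carboxylic acid (the –OH is not a separate alcohol).

amide, amine, arene, carboxylic acid, ketone, sulfide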